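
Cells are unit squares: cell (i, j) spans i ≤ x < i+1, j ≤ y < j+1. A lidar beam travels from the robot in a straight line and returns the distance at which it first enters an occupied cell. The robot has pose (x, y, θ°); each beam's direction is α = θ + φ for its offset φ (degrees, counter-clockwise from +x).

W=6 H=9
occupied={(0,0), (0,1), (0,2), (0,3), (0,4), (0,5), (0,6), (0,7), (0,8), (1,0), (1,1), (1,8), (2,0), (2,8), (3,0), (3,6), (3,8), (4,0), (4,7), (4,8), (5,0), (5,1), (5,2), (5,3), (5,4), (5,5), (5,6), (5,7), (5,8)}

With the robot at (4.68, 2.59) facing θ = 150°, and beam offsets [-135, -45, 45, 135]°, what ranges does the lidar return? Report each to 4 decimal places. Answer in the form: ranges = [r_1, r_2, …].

beam 1: φ=-135°, α=15°
  dir = (cos 15°, sin 15°) = (0.9659, 0.2588); from cell (4,2)
  next x-line at t=0.3313, next y-line at t=1.5841; Δt_x=1.0353, Δt_y=3.8637
    x: enter (5,2) at t=0.3313 ← occupied
  → r_1 = 0.3313
beam 2: φ=-45°, α=105°
  dir = (cos 105°, sin 105°) = (-0.2588, 0.9659); from cell (4,2)
  next x-line at t=2.6273, next y-line at t=0.4245; Δt_x=3.8637, Δt_y=1.0353
    y: enter (4,3) at t=0.4245
    y: enter (4,4) at t=1.4597
    y: enter (4,5) at t=2.4950
    x: enter (3,5) at t=2.6273
    y: enter (3,6) at t=3.5303 ← occupied
  → r_2 = 3.5303
beam 3: φ=45°, α=195°
  dir = (cos 195°, sin 195°) = (-0.9659, -0.2588); from cell (4,2)
  next x-line at t=0.7040, next y-line at t=2.2796; Δt_x=1.0353, Δt_y=3.8637
    x: enter (3,2) at t=0.7040
    x: enter (2,2) at t=1.7393
    y: enter (2,1) at t=2.2796
    x: enter (1,1) at t=2.7745 ← occupied
  → r_3 = 2.7745
beam 4: φ=135°, α=285°
  dir = (cos 285°, sin 285°) = (0.2588, -0.9659); from cell (4,2)
  next x-line at t=1.2364, next y-line at t=0.6108; Δt_x=3.8637, Δt_y=1.0353
    y: enter (4,1) at t=0.6108
    x: enter (5,1) at t=1.2364 ← occupied
  → r_4 = 1.2364

ranges = [0.3313, 3.5303, 2.7745, 1.2364]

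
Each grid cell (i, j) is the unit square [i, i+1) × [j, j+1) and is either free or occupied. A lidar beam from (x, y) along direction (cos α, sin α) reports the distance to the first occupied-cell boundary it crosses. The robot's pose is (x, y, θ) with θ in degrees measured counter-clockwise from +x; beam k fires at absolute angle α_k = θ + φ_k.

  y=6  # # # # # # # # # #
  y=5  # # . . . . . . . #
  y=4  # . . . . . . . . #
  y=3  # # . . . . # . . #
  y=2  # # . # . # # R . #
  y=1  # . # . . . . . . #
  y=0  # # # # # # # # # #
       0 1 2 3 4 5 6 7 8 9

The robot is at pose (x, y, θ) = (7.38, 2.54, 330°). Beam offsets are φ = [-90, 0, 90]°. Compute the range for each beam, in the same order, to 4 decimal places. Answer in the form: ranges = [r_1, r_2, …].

beam 1: φ=-90°, α=240°
  dir = (cos 240°, sin 240°) = (-0.5000, -0.8660); from cell (7,2)
  next x-line at t=0.7600, next y-line at t=0.6235; Δt_x=2.0000, Δt_y=1.1547
    y: enter (7,1) at t=0.6235
    x: enter (6,1) at t=0.7600
    y: enter (6,0) at t=1.7782 ← occupied
  → r_1 = 1.7782
beam 2: φ=0°, α=330°
  dir = (cos 330°, sin 330°) = (0.8660, -0.5000); from cell (7,2)
  next x-line at t=0.7159, next y-line at t=1.0800; Δt_x=1.1547, Δt_y=2.0000
    x: enter (8,2) at t=0.7159
    y: enter (8,1) at t=1.0800
    x: enter (9,1) at t=1.8706 ← occupied
  → r_2 = 1.8706
beam 3: φ=90°, α=60°
  dir = (cos 60°, sin 60°) = (0.5000, 0.8660); from cell (7,2)
  next x-line at t=1.2400, next y-line at t=0.5312; Δt_x=2.0000, Δt_y=1.1547
    y: enter (7,3) at t=0.5312
    x: enter (8,3) at t=1.2400
    y: enter (8,4) at t=1.6859
    y: enter (8,5) at t=2.8406
    x: enter (9,5) at t=3.2400 ← occupied
  → r_3 = 3.2400

ranges = [1.7782, 1.8706, 3.2400]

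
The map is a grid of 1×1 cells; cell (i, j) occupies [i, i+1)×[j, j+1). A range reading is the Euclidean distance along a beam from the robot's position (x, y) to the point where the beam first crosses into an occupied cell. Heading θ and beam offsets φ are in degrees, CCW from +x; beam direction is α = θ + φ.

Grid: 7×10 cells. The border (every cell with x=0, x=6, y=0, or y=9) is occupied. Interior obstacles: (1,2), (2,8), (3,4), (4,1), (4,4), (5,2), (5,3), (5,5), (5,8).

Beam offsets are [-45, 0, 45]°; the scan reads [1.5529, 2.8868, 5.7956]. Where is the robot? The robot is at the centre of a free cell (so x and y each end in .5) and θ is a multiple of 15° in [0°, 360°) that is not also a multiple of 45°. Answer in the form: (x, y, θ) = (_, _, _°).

Enumerate (i+0.5, j+0.5, θ) over the 31 free cells and 16 admissible headings. For each, cast all 3 beams and compare to the given ranges.
  (3.5, 5.5, 15°): beam 1 = 1.0000 ≠ 1.5529 ✗
  (4.5, 3.5, 300°): beam 2 = 1.0000 ≠ 2.8868 ✗
  (4.5, 3.5, 210°): beam 1 = 3.6235 ≠ 1.5529 ✗
  (3.5, 5.5, 240°): beam 1 = 2.5882 ≠ 1.5529 ✗
  …
  (2.5, 1.5, 60°): r_1=1.5529, r_2=2.8868, r_3=5.7956 — all match ✓
No second candidate reproduces the full scan.

(x, y, θ) = (2.5, 1.5, 60°)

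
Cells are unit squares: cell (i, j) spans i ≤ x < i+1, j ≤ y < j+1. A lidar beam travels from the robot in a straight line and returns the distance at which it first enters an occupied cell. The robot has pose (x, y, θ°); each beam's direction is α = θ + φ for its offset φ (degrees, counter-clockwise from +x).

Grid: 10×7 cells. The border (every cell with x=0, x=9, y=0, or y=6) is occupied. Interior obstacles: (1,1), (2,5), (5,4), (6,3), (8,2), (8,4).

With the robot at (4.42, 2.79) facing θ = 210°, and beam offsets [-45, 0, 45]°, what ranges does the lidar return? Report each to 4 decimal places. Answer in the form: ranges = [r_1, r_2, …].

beam 1: φ=-45°, α=165°
  dir = (cos 165°, sin 165°) = (-0.9659, 0.2588); from cell (4,2)
  next x-line at t=0.4348, next y-line at t=0.8114; Δt_x=1.0353, Δt_y=3.8637
    x: enter (3,2) at t=0.4348
    y: enter (3,3) at t=0.8114
    x: enter (2,3) at t=1.4701
    x: enter (1,3) at t=2.5054
    x: enter (0,3) at t=3.5406 ← occupied
  → r_1 = 3.5406
beam 2: φ=0°, α=210°
  dir = (cos 210°, sin 210°) = (-0.8660, -0.5000); from cell (4,2)
  next x-line at t=0.4850, next y-line at t=1.5800; Δt_x=1.1547, Δt_y=2.0000
    x: enter (3,2) at t=0.4850
    y: enter (3,1) at t=1.5800
    x: enter (2,1) at t=1.6397
    x: enter (1,1) at t=2.7944 ← occupied
  → r_2 = 2.7944
beam 3: φ=45°, α=255°
  dir = (cos 255°, sin 255°) = (-0.2588, -0.9659); from cell (4,2)
  next x-line at t=1.6228, next y-line at t=0.8179; Δt_x=3.8637, Δt_y=1.0353
    y: enter (4,1) at t=0.8179
    x: enter (3,1) at t=1.6228
    y: enter (3,0) at t=1.8531 ← occupied
  → r_3 = 1.8531

ranges = [3.5406, 2.7944, 1.8531]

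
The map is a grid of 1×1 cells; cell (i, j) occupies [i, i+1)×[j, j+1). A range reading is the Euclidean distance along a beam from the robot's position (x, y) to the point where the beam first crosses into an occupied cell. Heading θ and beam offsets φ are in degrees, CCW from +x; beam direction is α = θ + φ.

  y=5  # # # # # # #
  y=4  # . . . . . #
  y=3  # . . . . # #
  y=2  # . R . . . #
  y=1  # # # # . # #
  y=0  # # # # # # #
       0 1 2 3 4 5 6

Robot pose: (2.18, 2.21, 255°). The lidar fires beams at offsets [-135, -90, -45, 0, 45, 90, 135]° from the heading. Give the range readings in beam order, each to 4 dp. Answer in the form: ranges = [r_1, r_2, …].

beam 1: φ=-135°, α=120°
  direction (-0.5000, 0.8660); cell (2,2); t to first gridline: x 0.3600, y 0.9122 (then +2.0000 / +1.1547)
    (1,2) via x @ 0.3600
    (1,3) via y @ 0.9122
    (1,4) via y @ 2.0669
    (0,4) via x @ 2.3600  # hit
  → r_1 = 2.3600
beam 2: φ=-90°, α=165°
  direction (-0.9659, 0.2588); cell (2,2); t to first gridline: x 0.1863, y 3.0523 (then +1.0353 / +3.8637)
    (1,2) via x @ 0.1863
    (0,2) via x @ 1.2216  # hit
  → r_2 = 1.2216
beam 3: φ=-45°, α=210°
  direction (-0.8660, -0.5000); cell (2,2); t to first gridline: x 0.2078, y 0.4200 (then +1.1547 / +2.0000)
    (1,2) via x @ 0.2078
    (1,1) via y @ 0.4200  # hit
  → r_3 = 0.4200
beam 4: φ=0°, α=255°
  direction (-0.2588, -0.9659); cell (2,2); t to first gridline: x 0.6955, y 0.2174 (then +3.8637 / +1.0353)
    (2,1) via y @ 0.2174  # hit
  → r_4 = 0.2174
beam 5: φ=45°, α=300°
  direction (0.5000, -0.8660); cell (2,2); t to first gridline: x 1.6400, y 0.2425 (then +2.0000 / +1.1547)
    (2,1) via y @ 0.2425  # hit
  → r_5 = 0.2425
beam 6: φ=90°, α=345°
  direction (0.9659, -0.2588); cell (2,2); t to first gridline: x 0.8489, y 0.8114 (then +1.0353 / +3.8637)
    (2,1) via y @ 0.8114  # hit
  → r_6 = 0.8114
beam 7: φ=135°, α=30°
  direction (0.8660, 0.5000); cell (2,2); t to first gridline: x 0.9469, y 1.5800 (then +1.1547 / +2.0000)
    (3,2) via x @ 0.9469
    (3,3) via y @ 1.5800
    (4,3) via x @ 2.1016
    (5,3) via x @ 3.2563  # hit
  → r_7 = 3.2563

ranges = [2.3600, 1.2216, 0.4200, 0.2174, 0.2425, 0.8114, 3.2563]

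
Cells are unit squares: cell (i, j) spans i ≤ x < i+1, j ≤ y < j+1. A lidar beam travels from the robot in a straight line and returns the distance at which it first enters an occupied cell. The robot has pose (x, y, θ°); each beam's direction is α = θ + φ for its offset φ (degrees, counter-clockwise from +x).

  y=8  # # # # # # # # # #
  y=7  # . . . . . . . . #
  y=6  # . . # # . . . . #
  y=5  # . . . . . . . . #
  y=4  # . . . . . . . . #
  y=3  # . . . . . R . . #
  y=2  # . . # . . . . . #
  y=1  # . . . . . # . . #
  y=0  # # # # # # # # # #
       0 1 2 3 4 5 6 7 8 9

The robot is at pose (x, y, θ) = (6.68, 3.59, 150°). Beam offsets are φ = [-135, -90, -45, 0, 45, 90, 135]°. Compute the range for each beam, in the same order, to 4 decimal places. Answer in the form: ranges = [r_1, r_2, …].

beam 1: φ=-135°, α=15°
  d=(0.9659,0.2588)  start (6,3)  tX=0.3313 tY=1.5841  stride 1/|dx|=1.0353 1/|dy|=3.8637
    cross x-line → (7,3), t=0.3313
    cross x-line → (8,3), t=1.3666
    cross y-line → (8,4), t=1.5841
    cross x-line → (9,4), t=2.4018 (wall)
  → r_1 = 2.4018
beam 2: φ=-90°, α=60°
  d=(0.5000,0.8660)  start (6,3)  tX=0.6400 tY=0.4734  stride 1/|dx|=2.0000 1/|dy|=1.1547
    cross y-line → (6,4), t=0.4734
    cross x-line → (7,4), t=0.6400
    cross y-line → (7,5), t=1.6281
    cross x-line → (8,5), t=2.6400
    cross y-line → (8,6), t=2.7828
    cross y-line → (8,7), t=3.9375
    cross x-line → (9,7), t=4.6400 (wall)
  → r_2 = 4.6400
beam 3: φ=-45°, α=105°
  d=(-0.2588,0.9659)  start (6,3)  tX=2.6273 tY=0.4245  stride 1/|dx|=3.8637 1/|dy|=1.0353
    cross y-line → (6,4), t=0.4245
    cross y-line → (6,5), t=1.4597
    cross y-line → (6,6), t=2.4950
    cross x-line → (5,6), t=2.6273
    cross y-line → (5,7), t=3.5303
    cross y-line → (5,8), t=4.5656 (wall)
  → r_3 = 4.5656
beam 4: φ=0°, α=150°
  d=(-0.8660,0.5000)  start (6,3)  tX=0.7852 tY=0.8200  stride 1/|dx|=1.1547 1/|dy|=2.0000
    cross x-line → (5,3), t=0.7852
    cross y-line → (5,4), t=0.8200
    cross x-line → (4,4), t=1.9399
    cross y-line → (4,5), t=2.8200
    cross x-line → (3,5), t=3.0946
    cross x-line → (2,5), t=4.2493
    cross y-line → (2,6), t=4.8200
    cross x-line → (1,6), t=5.4040
    cross x-line → (0,6), t=6.5587 (wall)
  → r_4 = 6.5587
beam 5: φ=45°, α=195°
  d=(-0.9659,-0.2588)  start (6,3)  tX=0.7040 tY=2.2796  stride 1/|dx|=1.0353 1/|dy|=3.8637
    cross x-line → (5,3), t=0.7040
    cross x-line → (4,3), t=1.7393
    cross y-line → (4,2), t=2.2796
    cross x-line → (3,2), t=2.7745 (wall)
  → r_5 = 2.7745
beam 6: φ=90°, α=240°
  d=(-0.5000,-0.8660)  start (6,3)  tX=1.3600 tY=0.6813  stride 1/|dx|=2.0000 1/|dy|=1.1547
    cross y-line → (6,2), t=0.6813
    cross x-line → (5,2), t=1.3600
    cross y-line → (5,1), t=1.8360
    cross y-line → (5,0), t=2.9907 (wall)
  → r_6 = 2.9907
beam 7: φ=135°, α=285°
  d=(0.2588,-0.9659)  start (6,3)  tX=1.2364 tY=0.6108  stride 1/|dx|=3.8637 1/|dy|=1.0353
    cross y-line → (6,2), t=0.6108
    cross x-line → (7,2), t=1.2364
    cross y-line → (7,1), t=1.6461
    cross y-line → (7,0), t=2.6814 (wall)
  → r_7 = 2.6814

ranges = [2.4018, 4.6400, 4.5656, 6.5587, 2.7745, 2.9907, 2.6814]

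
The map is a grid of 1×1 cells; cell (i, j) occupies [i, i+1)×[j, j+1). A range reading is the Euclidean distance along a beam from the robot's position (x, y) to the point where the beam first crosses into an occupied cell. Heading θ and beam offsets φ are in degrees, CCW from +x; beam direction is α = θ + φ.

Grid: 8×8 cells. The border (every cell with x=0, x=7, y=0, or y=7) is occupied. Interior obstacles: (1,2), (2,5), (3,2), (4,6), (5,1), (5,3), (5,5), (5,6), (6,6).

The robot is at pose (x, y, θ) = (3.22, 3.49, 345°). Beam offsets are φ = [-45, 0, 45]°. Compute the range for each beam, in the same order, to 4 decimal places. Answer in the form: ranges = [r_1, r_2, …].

beam 1: φ=-45°, α=300°
  direction (0.5000, -0.8660); cell (3,3); t to first gridline: x 1.5600, y 0.5658 (then +2.0000 / +1.1547)
    (3,2) via y @ 0.5658  # hit
  → r_1 = 0.5658
beam 2: φ=0°, α=345°
  direction (0.9659, -0.2588); cell (3,3); t to first gridline: x 0.8075, y 1.8932 (then +1.0353 / +3.8637)
    (4,3) via x @ 0.8075
    (5,3) via x @ 1.8428  # hit
  → r_2 = 1.8428
beam 3: φ=45°, α=30°
  direction (0.8660, 0.5000); cell (3,3); t to first gridline: x 0.9007, y 1.0200 (then +1.1547 / +2.0000)
    (4,3) via x @ 0.9007
    (4,4) via y @ 1.0200
    (5,4) via x @ 2.0554
    (5,5) via y @ 3.0200  # hit
  → r_3 = 3.0200

ranges = [0.5658, 1.8428, 3.0200]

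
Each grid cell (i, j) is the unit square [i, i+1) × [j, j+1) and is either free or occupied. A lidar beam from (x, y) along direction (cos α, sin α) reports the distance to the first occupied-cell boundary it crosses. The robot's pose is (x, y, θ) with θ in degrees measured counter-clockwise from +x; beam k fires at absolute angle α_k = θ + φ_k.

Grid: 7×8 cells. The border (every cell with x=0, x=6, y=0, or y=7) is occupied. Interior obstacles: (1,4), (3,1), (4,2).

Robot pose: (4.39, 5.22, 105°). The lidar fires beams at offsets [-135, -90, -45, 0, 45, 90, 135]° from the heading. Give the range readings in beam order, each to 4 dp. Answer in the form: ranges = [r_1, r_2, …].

ranges = [1.8591, 1.6668, 2.0554, 1.8428, 3.5600, 2.4743, 4.8728]

beam 1: φ=-135°, α=330°
  dir = (cos 330°, sin 330°) = (0.8660, -0.5000); from cell (4,5)
  next x-line at t=0.7044, next y-line at t=0.4400; Δt_x=1.1547, Δt_y=2.0000
    y: enter (4,4) at t=0.4400
    x: enter (5,4) at t=0.7044
    x: enter (6,4) at t=1.8591 ← occupied
  → r_1 = 1.8591
beam 2: φ=-90°, α=15°
  dir = (cos 15°, sin 15°) = (0.9659, 0.2588); from cell (4,5)
  next x-line at t=0.6315, next y-line at t=3.0137; Δt_x=1.0353, Δt_y=3.8637
    x: enter (5,5) at t=0.6315
    x: enter (6,5) at t=1.6668 ← occupied
  → r_2 = 1.6668
beam 3: φ=-45°, α=60°
  dir = (cos 60°, sin 60°) = (0.5000, 0.8660); from cell (4,5)
  next x-line at t=1.2200, next y-line at t=0.9007; Δt_x=2.0000, Δt_y=1.1547
    y: enter (4,6) at t=0.9007
    x: enter (5,6) at t=1.2200
    y: enter (5,7) at t=2.0554 ← occupied
  → r_3 = 2.0554
beam 4: φ=0°, α=105°
  dir = (cos 105°, sin 105°) = (-0.2588, 0.9659); from cell (4,5)
  next x-line at t=1.5068, next y-line at t=0.8075; Δt_x=3.8637, Δt_y=1.0353
    y: enter (4,6) at t=0.8075
    x: enter (3,6) at t=1.5068
    y: enter (3,7) at t=1.8428 ← occupied
  → r_4 = 1.8428
beam 5: φ=45°, α=150°
  dir = (cos 150°, sin 150°) = (-0.8660, 0.5000); from cell (4,5)
  next x-line at t=0.4503, next y-line at t=1.5600; Δt_x=1.1547, Δt_y=2.0000
    x: enter (3,5) at t=0.4503
    y: enter (3,6) at t=1.5600
    x: enter (2,6) at t=1.6050
    x: enter (1,6) at t=2.7597
    y: enter (1,7) at t=3.5600 ← occupied
  → r_5 = 3.5600
beam 6: φ=90°, α=195°
  dir = (cos 195°, sin 195°) = (-0.9659, -0.2588); from cell (4,5)
  next x-line at t=0.4038, next y-line at t=0.8500; Δt_x=1.0353, Δt_y=3.8637
    x: enter (3,5) at t=0.4038
    y: enter (3,4) at t=0.8500
    x: enter (2,4) at t=1.4390
    x: enter (1,4) at t=2.4743 ← occupied
  → r_6 = 2.4743
beam 7: φ=135°, α=240°
  dir = (cos 240°, sin 240°) = (-0.5000, -0.8660); from cell (4,5)
  next x-line at t=0.7800, next y-line at t=0.2540; Δt_x=2.0000, Δt_y=1.1547
    y: enter (4,4) at t=0.2540
    x: enter (3,4) at t=0.7800
    y: enter (3,3) at t=1.4087
    y: enter (3,2) at t=2.5634
    x: enter (2,2) at t=2.7800
    y: enter (2,1) at t=3.7181
    x: enter (1,1) at t=4.7800
    y: enter (1,0) at t=4.8728 ← occupied
  → r_7 = 4.8728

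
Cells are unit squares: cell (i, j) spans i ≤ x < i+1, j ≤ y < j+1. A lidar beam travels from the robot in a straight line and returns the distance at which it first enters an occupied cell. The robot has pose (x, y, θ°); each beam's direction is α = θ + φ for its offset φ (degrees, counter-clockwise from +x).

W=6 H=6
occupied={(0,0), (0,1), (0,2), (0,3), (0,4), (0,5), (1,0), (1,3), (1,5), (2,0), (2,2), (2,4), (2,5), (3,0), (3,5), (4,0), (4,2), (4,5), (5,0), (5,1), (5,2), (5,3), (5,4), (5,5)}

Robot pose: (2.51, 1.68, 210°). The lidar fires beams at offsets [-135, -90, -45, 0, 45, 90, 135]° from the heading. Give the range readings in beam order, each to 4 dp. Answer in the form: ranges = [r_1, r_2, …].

ranges = [0.3313, 0.3695, 1.5633, 1.3600, 0.7040, 0.7852, 2.5778]

beam 1: φ=-135°, α=75°
  dir = (cos 75°, sin 75°) = (0.2588, 0.9659); from cell (2,1)
  next x-line at t=1.8932, next y-line at t=0.3313; Δt_x=3.8637, Δt_y=1.0353
    y: enter (2,2) at t=0.3313 ← occupied
  → r_1 = 0.3313
beam 2: φ=-90°, α=120°
  dir = (cos 120°, sin 120°) = (-0.5000, 0.8660); from cell (2,1)
  next x-line at t=1.0200, next y-line at t=0.3695; Δt_x=2.0000, Δt_y=1.1547
    y: enter (2,2) at t=0.3695 ← occupied
  → r_2 = 0.3695
beam 3: φ=-45°, α=165°
  dir = (cos 165°, sin 165°) = (-0.9659, 0.2588); from cell (2,1)
  next x-line at t=0.5280, next y-line at t=1.2364; Δt_x=1.0353, Δt_y=3.8637
    x: enter (1,1) at t=0.5280
    y: enter (1,2) at t=1.2364
    x: enter (0,2) at t=1.5633 ← occupied
  → r_3 = 1.5633
beam 4: φ=0°, α=210°
  dir = (cos 210°, sin 210°) = (-0.8660, -0.5000); from cell (2,1)
  next x-line at t=0.5889, next y-line at t=1.3600; Δt_x=1.1547, Δt_y=2.0000
    x: enter (1,1) at t=0.5889
    y: enter (1,0) at t=1.3600 ← occupied
  → r_4 = 1.3600
beam 5: φ=45°, α=255°
  dir = (cos 255°, sin 255°) = (-0.2588, -0.9659); from cell (2,1)
  next x-line at t=1.9705, next y-line at t=0.7040; Δt_x=3.8637, Δt_y=1.0353
    y: enter (2,0) at t=0.7040 ← occupied
  → r_5 = 0.7040
beam 6: φ=90°, α=300°
  dir = (cos 300°, sin 300°) = (0.5000, -0.8660); from cell (2,1)
  next x-line at t=0.9800, next y-line at t=0.7852; Δt_x=2.0000, Δt_y=1.1547
    y: enter (2,0) at t=0.7852 ← occupied
  → r_6 = 0.7852
beam 7: φ=135°, α=345°
  dir = (cos 345°, sin 345°) = (0.9659, -0.2588); from cell (2,1)
  next x-line at t=0.5073, next y-line at t=2.6273; Δt_x=1.0353, Δt_y=3.8637
    x: enter (3,1) at t=0.5073
    x: enter (4,1) at t=1.5426
    x: enter (5,1) at t=2.5778 ← occupied
  → r_7 = 2.5778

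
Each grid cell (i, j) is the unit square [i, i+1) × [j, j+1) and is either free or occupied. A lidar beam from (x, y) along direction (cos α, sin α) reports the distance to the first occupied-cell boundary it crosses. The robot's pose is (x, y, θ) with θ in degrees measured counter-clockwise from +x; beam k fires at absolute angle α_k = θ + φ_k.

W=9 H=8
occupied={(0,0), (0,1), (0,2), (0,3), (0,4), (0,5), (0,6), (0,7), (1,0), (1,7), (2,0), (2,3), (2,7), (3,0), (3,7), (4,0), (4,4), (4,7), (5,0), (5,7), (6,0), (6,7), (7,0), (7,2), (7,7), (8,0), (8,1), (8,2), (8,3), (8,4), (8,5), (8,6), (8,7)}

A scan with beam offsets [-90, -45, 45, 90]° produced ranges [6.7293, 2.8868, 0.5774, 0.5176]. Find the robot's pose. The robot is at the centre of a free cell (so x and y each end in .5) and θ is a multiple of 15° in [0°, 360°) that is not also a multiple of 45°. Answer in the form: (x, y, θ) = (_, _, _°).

The pose lattice has 39·16 = 624 candidates. Test each by forward raycasting.
  (5.5, 4.5, 345°): beam 1 = 3.6235 ≠ 6.7293 ✗
  (1.5, 4.5, 240°): beam 1 = 0.5774 ≠ 6.7293 ✗
  (1.5, 4.5, 300°): beam 1 = 0.5774 ≠ 6.7293 ✗
  (1.5, 5.5, 60°): beam 1 = 2.8868 ≠ 6.7293 ✗
  (7.5, 1.5, 195°): beam 1 = 0.5176 ≠ 6.7293 ✗
  …
  (1.5, 4.5, 105°): r_1=6.7293, r_2=2.8868, r_3=0.5774, r_4=0.5176 — all match ✓
Unique over the lattice → pose = (1.5, 4.5, 105°).

(x, y, θ) = (1.5, 4.5, 105°)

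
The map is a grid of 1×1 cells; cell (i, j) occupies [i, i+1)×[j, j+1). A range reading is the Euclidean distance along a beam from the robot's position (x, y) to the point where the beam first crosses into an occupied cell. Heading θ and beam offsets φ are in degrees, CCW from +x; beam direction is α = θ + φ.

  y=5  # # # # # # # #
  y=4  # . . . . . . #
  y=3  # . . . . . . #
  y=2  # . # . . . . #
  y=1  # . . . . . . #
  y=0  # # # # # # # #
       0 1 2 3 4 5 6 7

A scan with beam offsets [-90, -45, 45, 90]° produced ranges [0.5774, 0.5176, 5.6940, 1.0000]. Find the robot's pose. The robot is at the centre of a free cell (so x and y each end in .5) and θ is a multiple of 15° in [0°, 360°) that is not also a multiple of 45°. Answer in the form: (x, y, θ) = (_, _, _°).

Candidates: 23 free-cell centres × 16 headings = 368 poses. Raycast each; keep the one whose scan matches to 4 dp.
  (2.5, 3.5, 195°): beam 1 = 1.5529 ≠ 0.5774 ✗
  (3.5, 2.5, 30°): beam 1 = 1.7321 ≠ 0.5774 ✗
  (1.5, 4.5, 15°): beam 1 = 1.9319 ≠ 0.5774 ✗
  (2.5, 4.5, 240°): beam 1 = 1.0000 ≠ 0.5774 ✗
  …
  (1.5, 1.5, 330°): r_1=0.5774, r_2=0.5176, r_3=5.6940, r_4=1.0000 — all match ✓
No second candidate reproduces the full scan.

(x, y, θ) = (1.5, 1.5, 330°)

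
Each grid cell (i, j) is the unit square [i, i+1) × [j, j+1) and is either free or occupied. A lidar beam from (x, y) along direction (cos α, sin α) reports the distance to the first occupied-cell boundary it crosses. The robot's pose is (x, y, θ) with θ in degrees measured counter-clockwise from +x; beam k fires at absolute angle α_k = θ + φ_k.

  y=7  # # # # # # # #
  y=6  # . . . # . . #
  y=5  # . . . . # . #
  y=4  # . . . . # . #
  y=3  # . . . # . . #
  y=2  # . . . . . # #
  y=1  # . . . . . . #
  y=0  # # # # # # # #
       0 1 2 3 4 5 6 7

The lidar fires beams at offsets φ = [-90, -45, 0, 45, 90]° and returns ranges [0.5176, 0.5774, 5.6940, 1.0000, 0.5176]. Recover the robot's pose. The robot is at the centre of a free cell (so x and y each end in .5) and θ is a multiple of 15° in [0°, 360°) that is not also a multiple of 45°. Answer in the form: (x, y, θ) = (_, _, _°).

(x, y, θ) = (6.5, 1.5, 165°)

Enumerate (i+0.5, j+0.5, θ) over the 31 free cells and 16 admissible headings. For each, cast all 5 beams and compare to the given ranges.
  (5.5, 1.5, 165°): beam 1 = 5.6940 ≠ 0.5176 ✗
  (2.5, 5.5, 75°): beam 1 = 2.5882 ≠ 0.5176 ✗
  (4.5, 2.5, 75°): beam 1 = 1.5529 ≠ 0.5176 ✗
  (2.5, 6.5, 165°): beam 3 = 1.5529 ≠ 5.6940 ✗
  (5.5, 3.5, 60°): beam 1 = 1.0000 ≠ 0.5176 ✗
  …
  (6.5, 1.5, 165°): r_1=0.5176, r_2=0.5774, r_3=5.6940, r_4=1.0000, r_5=0.5176 — all match ✓
Only this pose fits every beam.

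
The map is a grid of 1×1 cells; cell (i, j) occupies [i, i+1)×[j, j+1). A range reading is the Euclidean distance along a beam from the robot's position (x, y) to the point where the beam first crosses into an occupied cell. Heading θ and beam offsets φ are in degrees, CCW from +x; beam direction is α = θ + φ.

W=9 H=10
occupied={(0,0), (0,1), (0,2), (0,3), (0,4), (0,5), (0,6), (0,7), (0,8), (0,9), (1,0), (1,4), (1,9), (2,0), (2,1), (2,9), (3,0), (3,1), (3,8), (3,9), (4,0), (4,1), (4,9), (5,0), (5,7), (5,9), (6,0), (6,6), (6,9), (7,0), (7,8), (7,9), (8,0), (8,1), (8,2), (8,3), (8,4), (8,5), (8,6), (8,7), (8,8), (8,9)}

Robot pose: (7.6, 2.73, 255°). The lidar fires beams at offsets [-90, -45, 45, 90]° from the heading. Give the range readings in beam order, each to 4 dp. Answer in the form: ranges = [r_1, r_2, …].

beam 1: φ=-90°, α=165°
  d=(-0.9659,0.2588)  start (7,2)  tX=0.6212 tY=1.0432  stride 1/|dx|=1.0353 1/|dy|=3.8637
    cross x-line → (6,2), t=0.6212
    cross y-line → (6,3), t=1.0432
    cross x-line → (5,3), t=1.6564
    cross x-line → (4,3), t=2.6917
    cross x-line → (3,3), t=3.7270
    cross x-line → (2,3), t=4.7623
    cross y-line → (2,4), t=4.9069
    cross x-line → (1,4), t=5.7975 (wall)
  → r_1 = 5.7975
beam 2: φ=-45°, α=210°
  d=(-0.8660,-0.5000)  start (7,2)  tX=0.6928 tY=1.4600  stride 1/|dx|=1.1547 1/|dy|=2.0000
    cross x-line → (6,2), t=0.6928
    cross y-line → (6,1), t=1.4600
    cross x-line → (5,1), t=1.8475
    cross x-line → (4,1), t=3.0022 (wall)
  → r_2 = 3.0022
beam 3: φ=45°, α=300°
  d=(0.5000,-0.8660)  start (7,2)  tX=0.8000 tY=0.8429  stride 1/|dx|=2.0000 1/|dy|=1.1547
    cross x-line → (8,2), t=0.8000 (wall)
  → r_3 = 0.8000
beam 4: φ=90°, α=345°
  d=(0.9659,-0.2588)  start (7,2)  tX=0.4141 tY=2.8205  stride 1/|dx|=1.0353 1/|dy|=3.8637
    cross x-line → (8,2), t=0.4141 (wall)
  → r_4 = 0.4141

ranges = [5.7975, 3.0022, 0.8000, 0.4141]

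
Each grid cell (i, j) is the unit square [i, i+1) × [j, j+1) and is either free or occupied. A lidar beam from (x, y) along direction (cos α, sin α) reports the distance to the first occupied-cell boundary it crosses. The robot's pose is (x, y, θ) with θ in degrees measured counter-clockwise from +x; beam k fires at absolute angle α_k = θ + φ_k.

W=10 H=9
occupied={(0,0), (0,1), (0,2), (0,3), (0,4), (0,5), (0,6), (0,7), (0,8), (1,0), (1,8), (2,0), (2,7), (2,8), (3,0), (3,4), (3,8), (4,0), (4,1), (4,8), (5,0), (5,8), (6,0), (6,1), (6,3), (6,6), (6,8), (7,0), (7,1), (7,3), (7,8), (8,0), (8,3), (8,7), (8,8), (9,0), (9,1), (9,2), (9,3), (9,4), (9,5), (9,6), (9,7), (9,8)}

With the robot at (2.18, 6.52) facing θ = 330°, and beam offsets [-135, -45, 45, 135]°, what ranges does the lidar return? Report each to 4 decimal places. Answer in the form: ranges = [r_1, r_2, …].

beam 1: φ=-135°, α=195°
  cosα=-0.9659 sinα=-0.2588 | (2,6) | tMaxX 0.1863 tMaxY 2.0091 | tΔX 1.0353 tΔY 3.8637
    t=0.1863 [x] (1,6)
    t=1.2216 [x] (0,6) — stop
  → r_1 = 1.2216
beam 2: φ=-45°, α=285°
  cosα=0.2588 sinα=-0.9659 | (2,6) | tMaxX 3.1682 tMaxY 0.5383 | tΔX 3.8637 tΔY 1.0353
    t=0.5383 [y] (2,5)
    t=1.5736 [y] (2,4)
    t=2.6089 [y] (2,3)
    t=3.1682 [x] (3,3)
    t=3.6442 [y] (3,2)
    t=4.6794 [y] (3,1)
    t=5.7147 [y] (3,0) — stop
  → r_2 = 5.7147
beam 3: φ=45°, α=15°
  cosα=0.9659 sinα=0.2588 | (2,6) | tMaxX 0.8489 tMaxY 1.8546 | tΔX 1.0353 tΔY 3.8637
    t=0.8489 [x] (3,6)
    t=1.8546 [y] (3,7)
    t=1.8842 [x] (4,7)
    t=2.9195 [x] (5,7)
    t=3.9548 [x] (6,7)
    t=4.9900 [x] (7,7)
    t=5.7183 [y] (7,8) — stop
  → r_3 = 5.7183
beam 4: φ=135°, α=105°
  cosα=-0.2588 sinα=0.9659 | (2,6) | tMaxX 0.6955 tMaxY 0.4969 | tΔX 3.8637 tΔY 1.0353
    t=0.4969 [y] (2,7) — stop
  → r_4 = 0.4969

ranges = [1.2216, 5.7147, 5.7183, 0.4969]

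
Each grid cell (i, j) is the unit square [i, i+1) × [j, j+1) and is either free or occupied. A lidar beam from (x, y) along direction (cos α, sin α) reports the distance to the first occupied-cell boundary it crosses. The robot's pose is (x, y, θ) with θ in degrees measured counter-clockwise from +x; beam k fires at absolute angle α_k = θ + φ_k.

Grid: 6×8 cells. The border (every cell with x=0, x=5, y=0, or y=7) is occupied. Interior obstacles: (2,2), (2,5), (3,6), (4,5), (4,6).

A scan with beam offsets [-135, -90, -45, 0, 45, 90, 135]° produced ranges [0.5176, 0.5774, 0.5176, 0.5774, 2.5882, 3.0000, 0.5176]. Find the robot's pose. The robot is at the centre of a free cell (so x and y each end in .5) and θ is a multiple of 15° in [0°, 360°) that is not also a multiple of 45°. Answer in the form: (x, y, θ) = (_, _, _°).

Enumerate (i+0.5, j+0.5, θ) over the 19 free cells and 16 admissible headings. For each, cast all 7 beams and compare to the given ranges.
  (1.5, 6.5, 30°): beam 1 = 1.9319 ≠ 0.5176 ✗
  (2.5, 3.5, 345°): beam 1 = 1.7321 ≠ 0.5176 ✗
  (2.5, 1.5, 30°): beam 3 = 1.9319 ≠ 0.5176 ✗
  (2.5, 6.5, 165°): beam 1 = 0.5774 ≠ 0.5176 ✗
  …
  (3.5, 5.5, 210°): r_1=0.5176, r_2=0.5774, r_3=0.5176, r_4=0.5774, r_5=2.5882, r_6=3.0000, r_7=0.5176 — all match ✓
Only this pose fits every beam.

(x, y, θ) = (3.5, 5.5, 210°)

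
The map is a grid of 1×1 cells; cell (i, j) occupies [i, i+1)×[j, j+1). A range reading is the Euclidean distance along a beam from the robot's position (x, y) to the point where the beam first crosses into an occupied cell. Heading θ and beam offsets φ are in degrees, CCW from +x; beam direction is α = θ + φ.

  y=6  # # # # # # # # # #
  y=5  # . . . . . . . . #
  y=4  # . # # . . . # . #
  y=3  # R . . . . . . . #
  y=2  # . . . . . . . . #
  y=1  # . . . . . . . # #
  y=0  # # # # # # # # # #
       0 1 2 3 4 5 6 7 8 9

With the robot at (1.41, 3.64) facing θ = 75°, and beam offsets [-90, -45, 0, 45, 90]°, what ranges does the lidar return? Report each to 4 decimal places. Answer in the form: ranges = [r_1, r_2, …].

ranges = [6.8225, 0.7200, 2.4433, 0.8200, 0.4245]

beam 1: φ=-90°, α=345°
  d=(0.9659,-0.2588)  start (1,3)  tX=0.6108 tY=2.4728  stride 1/|dx|=1.0353 1/|dy|=3.8637
    cross x-line → (2,3), t=0.6108
    cross x-line → (3,3), t=1.6461
    cross y-line → (3,2), t=2.4728
    cross x-line → (4,2), t=2.6814
    cross x-line → (5,2), t=3.7166
    cross x-line → (6,2), t=4.7519
    cross x-line → (7,2), t=5.7872
    cross y-line → (7,1), t=6.3365
    cross x-line → (8,1), t=6.8225 (wall)
  → r_1 = 6.8225
beam 2: φ=-45°, α=30°
  d=(0.8660,0.5000)  start (1,3)  tX=0.6813 tY=0.7200  stride 1/|dx|=1.1547 1/|dy|=2.0000
    cross x-line → (2,3), t=0.6813
    cross y-line → (2,4), t=0.7200 (wall)
  → r_2 = 0.7200
beam 3: φ=0°, α=75°
  d=(0.2588,0.9659)  start (1,3)  tX=2.2796 tY=0.3727  stride 1/|dx|=3.8637 1/|dy|=1.0353
    cross y-line → (1,4), t=0.3727
    cross y-line → (1,5), t=1.4080
    cross x-line → (2,5), t=2.2796
    cross y-line → (2,6), t=2.4433 (wall)
  → r_3 = 2.4433
beam 4: φ=45°, α=120°
  d=(-0.5000,0.8660)  start (1,3)  tX=0.8200 tY=0.4157  stride 1/|dx|=2.0000 1/|dy|=1.1547
    cross y-line → (1,4), t=0.4157
    cross x-line → (0,4), t=0.8200 (wall)
  → r_4 = 0.8200
beam 5: φ=90°, α=165°
  d=(-0.9659,0.2588)  start (1,3)  tX=0.4245 tY=1.3909  stride 1/|dx|=1.0353 1/|dy|=3.8637
    cross x-line → (0,3), t=0.4245 (wall)
  → r_5 = 0.4245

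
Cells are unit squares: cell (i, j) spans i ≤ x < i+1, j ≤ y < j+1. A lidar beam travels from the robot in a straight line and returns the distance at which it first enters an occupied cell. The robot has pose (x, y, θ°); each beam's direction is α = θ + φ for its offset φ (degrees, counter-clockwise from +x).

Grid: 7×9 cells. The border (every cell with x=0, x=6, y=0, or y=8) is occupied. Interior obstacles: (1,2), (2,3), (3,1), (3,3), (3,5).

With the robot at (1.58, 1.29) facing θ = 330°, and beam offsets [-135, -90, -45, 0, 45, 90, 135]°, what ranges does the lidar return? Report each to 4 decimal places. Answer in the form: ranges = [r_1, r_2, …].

beam 1: φ=-135°, α=195°
  d=(-0.9659,-0.2588)  start (1,1)  tX=0.6005 tY=1.1205  stride 1/|dx|=1.0353 1/|dy|=3.8637
    cross x-line → (0,1), t=0.6005 (wall)
  → r_1 = 0.6005
beam 2: φ=-90°, α=240°
  d=(-0.5000,-0.8660)  start (1,1)  tX=1.1600 tY=0.3349  stride 1/|dx|=2.0000 1/|dy|=1.1547
    cross y-line → (1,0), t=0.3349 (wall)
  → r_2 = 0.3349
beam 3: φ=-45°, α=285°
  d=(0.2588,-0.9659)  start (1,1)  tX=1.6228 tY=0.3002  stride 1/|dx|=3.8637 1/|dy|=1.0353
    cross y-line → (1,0), t=0.3002 (wall)
  → r_3 = 0.3002
beam 4: φ=0°, α=330°
  d=(0.8660,-0.5000)  start (1,1)  tX=0.4850 tY=0.5800  stride 1/|dx|=1.1547 1/|dy|=2.0000
    cross x-line → (2,1), t=0.4850
    cross y-line → (2,0), t=0.5800 (wall)
  → r_4 = 0.5800
beam 5: φ=45°, α=15°
  d=(0.9659,0.2588)  start (1,1)  tX=0.4348 tY=2.7432  stride 1/|dx|=1.0353 1/|dy|=3.8637
    cross x-line → (2,1), t=0.4348
    cross x-line → (3,1), t=1.4701 (wall)
  → r_5 = 1.4701
beam 6: φ=90°, α=60°
  d=(0.5000,0.8660)  start (1,1)  tX=0.8400 tY=0.8198  stride 1/|dx|=2.0000 1/|dy|=1.1547
    cross y-line → (1,2), t=0.8198 (wall)
  → r_6 = 0.8198
beam 7: φ=135°, α=105°
  d=(-0.2588,0.9659)  start (1,1)  tX=2.2409 tY=0.7350  stride 1/|dx|=3.8637 1/|dy|=1.0353
    cross y-line → (1,2), t=0.7350 (wall)
  → r_7 = 0.7350

ranges = [0.6005, 0.3349, 0.3002, 0.5800, 1.4701, 0.8198, 0.7350]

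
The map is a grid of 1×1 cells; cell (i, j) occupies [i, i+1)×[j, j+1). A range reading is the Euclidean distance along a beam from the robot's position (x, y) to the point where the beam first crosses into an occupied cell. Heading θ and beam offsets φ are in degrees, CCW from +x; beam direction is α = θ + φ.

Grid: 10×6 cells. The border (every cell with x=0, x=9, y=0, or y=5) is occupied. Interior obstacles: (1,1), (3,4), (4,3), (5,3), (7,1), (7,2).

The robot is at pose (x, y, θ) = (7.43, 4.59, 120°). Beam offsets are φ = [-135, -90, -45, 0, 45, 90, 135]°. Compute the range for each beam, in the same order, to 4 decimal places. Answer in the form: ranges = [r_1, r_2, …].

beam 1: φ=-135°, α=345°
  cosα=0.9659 sinα=-0.2588 | (7,4) | tMaxX 0.5901 tMaxY 2.2796 | tΔX 1.0353 tΔY 3.8637
    t=0.5901 [x] (8,4)
    t=1.6254 [x] (9,4) — stop
  → r_1 = 1.6254
beam 2: φ=-90°, α=30°
  cosα=0.8660 sinα=0.5000 | (7,4) | tMaxX 0.6582 tMaxY 0.8200 | tΔX 1.1547 tΔY 2.0000
    t=0.6582 [x] (8,4)
    t=0.8200 [y] (8,5) — stop
  → r_2 = 0.8200
beam 3: φ=-45°, α=75°
  cosα=0.2588 sinα=0.9659 | (7,4) | tMaxX 2.2023 tMaxY 0.4245 | tΔX 3.8637 tΔY 1.0353
    t=0.4245 [y] (7,5) — stop
  → r_3 = 0.4245
beam 4: φ=0°, α=120°
  cosα=-0.5000 sinα=0.8660 | (7,4) | tMaxX 0.8600 tMaxY 0.4734 | tΔX 2.0000 tΔY 1.1547
    t=0.4734 [y] (7,5) — stop
  → r_4 = 0.4734
beam 5: φ=45°, α=165°
  cosα=-0.9659 sinα=0.2588 | (7,4) | tMaxX 0.4452 tMaxY 1.5841 | tΔX 1.0353 tΔY 3.8637
    t=0.4452 [x] (6,4)
    t=1.4804 [x] (5,4)
    t=1.5841 [y] (5,5) — stop
  → r_5 = 1.5841
beam 6: φ=90°, α=210°
  cosα=-0.8660 sinα=-0.5000 | (7,4) | tMaxX 0.4965 tMaxY 1.1800 | tΔX 1.1547 tΔY 2.0000
    t=0.4965 [x] (6,4)
    t=1.1800 [y] (6,3)
    t=1.6512 [x] (5,3) — stop
  → r_6 = 1.6512
beam 7: φ=135°, α=255°
  cosα=-0.2588 sinα=-0.9659 | (7,4) | tMaxX 1.6614 tMaxY 0.6108 | tΔX 3.8637 tΔY 1.0353
    t=0.6108 [y] (7,3)
    t=1.6461 [y] (7,2) — stop
  → r_7 = 1.6461

ranges = [1.6254, 0.8200, 0.4245, 0.4734, 1.5841, 1.6512, 1.6461]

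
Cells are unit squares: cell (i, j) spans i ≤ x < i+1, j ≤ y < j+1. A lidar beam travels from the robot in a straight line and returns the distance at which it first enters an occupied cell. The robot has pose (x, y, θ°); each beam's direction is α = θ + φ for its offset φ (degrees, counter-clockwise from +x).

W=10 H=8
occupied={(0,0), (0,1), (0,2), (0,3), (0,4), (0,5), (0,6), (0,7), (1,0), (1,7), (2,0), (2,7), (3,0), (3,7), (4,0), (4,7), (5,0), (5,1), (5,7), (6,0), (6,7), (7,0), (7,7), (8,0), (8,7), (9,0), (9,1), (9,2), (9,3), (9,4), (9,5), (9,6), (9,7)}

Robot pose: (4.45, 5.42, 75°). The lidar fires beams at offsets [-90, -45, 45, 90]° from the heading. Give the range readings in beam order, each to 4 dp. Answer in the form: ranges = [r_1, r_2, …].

ranges = [4.7105, 3.1600, 1.8244, 3.5717]

beam 1: φ=-90°, α=345°
  d=(0.9659,-0.2588)  start (4,5)  tX=0.5694 tY=1.6228  stride 1/|dx|=1.0353 1/|dy|=3.8637
    cross x-line → (5,5), t=0.5694
    cross x-line → (6,5), t=1.6047
    cross y-line → (6,4), t=1.6228
    cross x-line → (7,4), t=2.6400
    cross x-line → (8,4), t=3.6752
    cross x-line → (9,4), t=4.7105 (wall)
  → r_1 = 4.7105
beam 2: φ=-45°, α=30°
  d=(0.8660,0.5000)  start (4,5)  tX=0.6351 tY=1.1600  stride 1/|dx|=1.1547 1/|dy|=2.0000
    cross x-line → (5,5), t=0.6351
    cross y-line → (5,6), t=1.1600
    cross x-line → (6,6), t=1.7898
    cross x-line → (7,6), t=2.9445
    cross y-line → (7,7), t=3.1600 (wall)
  → r_2 = 3.1600
beam 3: φ=45°, α=120°
  d=(-0.5000,0.8660)  start (4,5)  tX=0.9000 tY=0.6697  stride 1/|dx|=2.0000 1/|dy|=1.1547
    cross y-line → (4,6), t=0.6697
    cross x-line → (3,6), t=0.9000
    cross y-line → (3,7), t=1.8244 (wall)
  → r_3 = 1.8244
beam 4: φ=90°, α=165°
  d=(-0.9659,0.2588)  start (4,5)  tX=0.4659 tY=2.2409  stride 1/|dx|=1.0353 1/|dy|=3.8637
    cross x-line → (3,5), t=0.4659
    cross x-line → (2,5), t=1.5012
    cross y-line → (2,6), t=2.2409
    cross x-line → (1,6), t=2.5364
    cross x-line → (0,6), t=3.5717 (wall)
  → r_4 = 3.5717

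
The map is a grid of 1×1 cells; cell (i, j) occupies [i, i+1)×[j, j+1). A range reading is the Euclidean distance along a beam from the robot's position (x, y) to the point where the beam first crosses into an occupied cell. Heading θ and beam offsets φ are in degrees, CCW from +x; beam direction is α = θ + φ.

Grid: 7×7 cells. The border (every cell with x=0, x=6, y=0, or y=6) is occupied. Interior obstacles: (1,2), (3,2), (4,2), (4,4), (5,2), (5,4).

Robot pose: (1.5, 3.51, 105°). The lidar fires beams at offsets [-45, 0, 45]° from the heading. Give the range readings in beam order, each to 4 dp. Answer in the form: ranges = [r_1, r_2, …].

beam 1: φ=-45°, α=60°
  cosα=0.5000 sinα=0.8660 | (1,3) | tMaxX 1.0000 tMaxY 0.5658 | tΔX 2.0000 tΔY 1.1547
    t=0.5658 [y] (1,4)
    t=1.0000 [x] (2,4)
    t=1.7205 [y] (2,5)
    t=2.8752 [y] (2,6) — stop
  → r_1 = 2.8752
beam 2: φ=0°, α=105°
  cosα=-0.2588 sinα=0.9659 | (1,3) | tMaxX 1.9319 tMaxY 0.5073 | tΔX 3.8637 tΔY 1.0353
    t=0.5073 [y] (1,4)
    t=1.5426 [y] (1,5)
    t=1.9319 [x] (0,5) — stop
  → r_2 = 1.9319
beam 3: φ=45°, α=150°
  cosα=-0.8660 sinα=0.5000 | (1,3) | tMaxX 0.5774 tMaxY 0.9800 | tΔX 1.1547 tΔY 2.0000
    t=0.5774 [x] (0,3) — stop
  → r_3 = 0.5774

ranges = [2.8752, 1.9319, 0.5774]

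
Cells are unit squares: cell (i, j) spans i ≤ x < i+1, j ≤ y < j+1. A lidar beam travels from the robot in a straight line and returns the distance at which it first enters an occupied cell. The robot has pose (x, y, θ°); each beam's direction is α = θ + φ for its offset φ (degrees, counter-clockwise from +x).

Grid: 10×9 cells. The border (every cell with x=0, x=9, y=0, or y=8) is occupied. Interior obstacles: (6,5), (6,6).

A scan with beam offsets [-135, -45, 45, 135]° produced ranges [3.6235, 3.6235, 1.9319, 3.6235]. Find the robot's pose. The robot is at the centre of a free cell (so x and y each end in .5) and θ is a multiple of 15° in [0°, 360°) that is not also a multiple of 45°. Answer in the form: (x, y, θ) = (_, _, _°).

(x, y, θ) = (4.5, 4.5, 330°)

Enumerate (i+0.5, j+0.5, θ) over the 54 free cells and 16 admissible headings. For each, cast all 4 beams and compare to the given ranges.
  (6.5, 2.5, 165°): beam 1 = 2.8868 ≠ 3.6235 ✗
  (1.5, 5.5, 330°): beam 1 = 0.5176 ≠ 3.6235 ✗
  (3.5, 4.5, 210°): beam 2 = 2.5882 ≠ 3.6235 ✗
  (4.5, 5.5, 195°): beam 1 = 2.8868 ≠ 3.6235 ✗
  …
  (4.5, 4.5, 330°): r_1=3.6235, r_2=3.6235, r_3=1.9319, r_4=3.6235 — all match ✓
Only this pose fits every beam.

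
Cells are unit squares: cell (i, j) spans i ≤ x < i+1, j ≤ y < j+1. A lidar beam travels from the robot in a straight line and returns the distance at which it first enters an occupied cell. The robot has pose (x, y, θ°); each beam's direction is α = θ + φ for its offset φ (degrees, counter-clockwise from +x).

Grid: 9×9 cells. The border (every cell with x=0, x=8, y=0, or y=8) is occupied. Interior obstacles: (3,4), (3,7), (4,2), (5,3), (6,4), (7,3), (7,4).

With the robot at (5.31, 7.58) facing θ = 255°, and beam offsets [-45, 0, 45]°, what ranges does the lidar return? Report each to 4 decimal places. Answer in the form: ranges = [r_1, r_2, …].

beam 1: φ=-45°, α=210°
  cosα=-0.8660 sinα=-0.5000 | (5,7) | tMaxX 0.3580 tMaxY 1.1600 | tΔX 1.1547 tΔY 2.0000
    t=0.3580 [x] (4,7)
    t=1.1600 [y] (4,6)
    t=1.5127 [x] (3,6)
    t=2.6674 [x] (2,6)
    t=3.1600 [y] (2,5)
    t=3.8221 [x] (1,5)
    t=4.9768 [x] (0,5) — stop
  → r_1 = 4.9768
beam 2: φ=0°, α=255°
  cosα=-0.2588 sinα=-0.9659 | (5,7) | tMaxX 1.1977 tMaxY 0.6005 | tΔX 3.8637 tΔY 1.0353
    t=0.6005 [y] (5,6)
    t=1.1977 [x] (4,6)
    t=1.6357 [y] (4,5)
    t=2.6710 [y] (4,4)
    t=3.7063 [y] (4,3)
    t=4.7416 [y] (4,2) — stop
  → r_2 = 4.7416
beam 3: φ=45°, α=300°
  cosα=0.5000 sinα=-0.8660 | (5,7) | tMaxX 1.3800 tMaxY 0.6697 | tΔX 2.0000 tΔY 1.1547
    t=0.6697 [y] (5,6)
    t=1.3800 [x] (6,6)
    t=1.8244 [y] (6,5)
    t=2.9791 [y] (6,4) — stop
  → r_3 = 2.9791

ranges = [4.9768, 4.7416, 2.9791]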